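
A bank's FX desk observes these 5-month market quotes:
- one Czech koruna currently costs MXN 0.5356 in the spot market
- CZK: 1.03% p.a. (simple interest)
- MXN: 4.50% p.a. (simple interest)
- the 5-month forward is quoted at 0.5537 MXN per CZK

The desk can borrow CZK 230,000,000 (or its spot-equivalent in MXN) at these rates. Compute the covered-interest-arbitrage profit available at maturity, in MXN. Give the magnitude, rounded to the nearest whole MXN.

MXN 2,399,773

T = 5/12 years.
Keep in CZK, deliver into the forward: 230,000,000·1.00429166667·0.5537 = MXN 127,897,548.04.
Swap to MXN now, deposit: 230,000,000·0.5356·1.018750 = MXN 125,497,775.00.
The quoted forward overvalues CZK, so borrow MXN, buy CZK at spot, deposit the CZK at 1.03%, and sell the proceeds forward at 0.5537.
Arbitrage profit = |127,897,548.04 − 125,497,775.00| = MXN 2,399,773.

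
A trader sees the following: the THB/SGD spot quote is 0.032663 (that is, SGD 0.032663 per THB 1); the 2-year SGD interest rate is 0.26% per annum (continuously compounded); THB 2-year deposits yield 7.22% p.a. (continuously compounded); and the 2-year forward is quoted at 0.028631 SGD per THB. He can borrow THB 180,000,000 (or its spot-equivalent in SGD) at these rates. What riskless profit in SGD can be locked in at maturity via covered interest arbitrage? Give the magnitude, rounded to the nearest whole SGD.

T = 2 years.
Invest the THB and cover forward: 180,000,000 × 1.155346155 × 0.028631 = SGD 5,954,168.84.
Convert at spot and invest in SGD: 180,000,000 × 0.032663 × 1.005213543 = SGD 5,909,992.19.
The quoted forward overvalues THB, so borrow SGD, buy THB at spot, deposit the THB at 7.22%, and sell the proceeds forward at 0.028631.
Profit = 5,954,168.84 − 5,909,992.19 = SGD 44,177.

SGD 44,177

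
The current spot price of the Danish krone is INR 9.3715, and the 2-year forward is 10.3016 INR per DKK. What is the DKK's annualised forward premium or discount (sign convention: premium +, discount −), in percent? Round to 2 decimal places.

+4.96%

T = 2 years.
Period premium: (10.3016 − 9.3715)/9.3715 = 0.0992477.
Annualise by dividing by T: 0.0992477 / 2 = 0.049624 → 4.96%.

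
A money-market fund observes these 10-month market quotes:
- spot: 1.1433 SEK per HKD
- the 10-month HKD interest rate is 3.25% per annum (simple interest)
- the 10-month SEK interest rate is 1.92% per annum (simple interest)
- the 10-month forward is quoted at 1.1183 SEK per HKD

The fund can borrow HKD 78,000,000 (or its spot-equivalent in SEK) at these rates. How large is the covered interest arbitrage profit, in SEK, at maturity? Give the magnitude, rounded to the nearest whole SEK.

SEK 1,014,430

T = 10/12 years.
Invest the HKD and cover forward: 78,000,000 × 1.0270833333 × 1.1183 = SEK 89,589,808.75.
Convert at spot and invest in SEK: 78,000,000 × 1.1433 × 1.016000 = SEK 90,604,238.40.
The quoted forward undervalues HKD, so borrow HKD, convert to SEK at spot, deposit the SEK at 1.92%, and buy HKD forward at 1.1183 to cover the loan.
Profit = 90,604,238.40 − 89,589,808.75 = SEK 1,014,430.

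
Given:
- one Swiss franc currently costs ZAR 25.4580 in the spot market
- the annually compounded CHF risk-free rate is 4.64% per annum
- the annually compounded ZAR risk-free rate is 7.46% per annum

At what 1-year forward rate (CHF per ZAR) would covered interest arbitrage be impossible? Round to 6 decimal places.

T = 1 year.
ZAR growth factor: (1 + 0.0746)^1 = 1.074600.
CHF accumulates by (1 + 0.0464)^1 = 1.046400.
So F = 25.458 × 1.074600 / 1.046400 = 26.14408 (ZAR/CHF).
Invert for CHF per ZAR: 1 / 26.14408 = 0.038250.

0.038250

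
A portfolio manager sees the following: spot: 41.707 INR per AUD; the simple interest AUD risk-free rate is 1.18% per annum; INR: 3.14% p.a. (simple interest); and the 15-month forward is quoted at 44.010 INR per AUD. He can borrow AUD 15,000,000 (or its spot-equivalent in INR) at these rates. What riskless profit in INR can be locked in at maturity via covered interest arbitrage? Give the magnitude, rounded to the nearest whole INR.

INR 19,727,216

T = 15/12 years.
Route A — deposit AUD, sell forward: 15,000,000 × 1.014750 × 44.010 = INR 669,887,212.50.
Route B — convert at spot, deposit INR: 15,000,000 × 41.707 × 1.039250 = INR 650,159,996.25.
The quoted forward overvalues AUD, so borrow INR, buy AUD at spot, deposit the AUD at 1.18%, and sell the proceeds forward at 44.010.
The gap between the two covered legs is INR 19,727,216.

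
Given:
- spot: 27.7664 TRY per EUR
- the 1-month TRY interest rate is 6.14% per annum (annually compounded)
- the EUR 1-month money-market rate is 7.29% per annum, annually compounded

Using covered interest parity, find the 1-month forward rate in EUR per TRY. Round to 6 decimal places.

T = 1/12 years.
TRY accumulates by (1 + 0.0614)^(1/12) = 1.0049781.
EUR growth factor: (1 + 0.0729)^(1/12) = 1.005881.
CIP: F = S · (grow TRY)/(grow EUR) = 27.7664 × 1.0049781/1.005881 = 27.74148 TRY per EUR.
Invert for EUR per TRY: 1 / 27.74148 = 0.036047.

0.036047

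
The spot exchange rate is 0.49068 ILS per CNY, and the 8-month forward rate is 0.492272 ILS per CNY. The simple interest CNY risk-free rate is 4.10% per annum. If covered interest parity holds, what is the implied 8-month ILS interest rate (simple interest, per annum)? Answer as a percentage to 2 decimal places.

4.60%

T = 8/12 years.
F/S = 0.492272/0.49068 = 1.0032445 = (growth of ILS) / (growth of CNY).
CNY growth factor: 1 + 0.0410×8/12 = 1.0273333.
Hence g_ILS = 1.0306665.
(1.0306665 − 1)/T = 0.046000, i.e. 4.60%.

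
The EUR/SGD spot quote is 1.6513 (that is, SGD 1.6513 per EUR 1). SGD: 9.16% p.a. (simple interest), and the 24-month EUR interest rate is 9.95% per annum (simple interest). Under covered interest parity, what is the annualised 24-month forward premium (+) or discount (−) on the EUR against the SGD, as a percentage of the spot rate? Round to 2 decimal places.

T = 2 years.
F = S · g_SGD/g_EUR = 1.6513 × 1.183200/1.199000 = 1.6295397.
(F − S)/S ÷ T = (1.6295397 − 1.6513)/1.6513/2 = -0.006589 → -0.66%.

-0.66%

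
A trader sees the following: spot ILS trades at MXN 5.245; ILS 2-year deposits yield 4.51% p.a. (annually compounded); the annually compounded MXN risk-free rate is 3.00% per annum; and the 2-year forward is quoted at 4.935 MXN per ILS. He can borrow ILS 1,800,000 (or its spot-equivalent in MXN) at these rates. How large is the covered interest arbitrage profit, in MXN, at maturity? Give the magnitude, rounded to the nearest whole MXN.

T = 2 years.
Invest the ILS and cover forward: 1,800,000 × 1.09223401 × 4.935 = MXN 9,702,314.71.
Convert at spot and invest in MXN: 1,800,000 × 5.245 × 1.060900 = MXN 10,015,956.90.
The quoted forward undervalues ILS, so borrow ILS, convert to MXN at spot, deposit the MXN at 3.00%, and buy ILS forward at 4.935 to cover the loan.
Profit = 10,015,956.90 − 9,702,314.71 = MXN 313,642.

MXN 313,642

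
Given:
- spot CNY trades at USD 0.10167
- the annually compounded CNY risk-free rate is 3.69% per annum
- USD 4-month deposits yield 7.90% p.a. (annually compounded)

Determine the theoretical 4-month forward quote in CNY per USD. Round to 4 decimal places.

T = 4/12 years.
Growth of 1 USD over T: (1 + 0.0790)^(4/12) = 1.0256688.
CNY accumulates by (1 + 0.0369)^(4/12) = 1.0121517.
So F = 0.10167 × 1.0256688 / 1.0121517 = 0.1030278 (USD/CNY).
Invert for CNY per USD: 1 / 0.1030278 = 9.7061.

9.7061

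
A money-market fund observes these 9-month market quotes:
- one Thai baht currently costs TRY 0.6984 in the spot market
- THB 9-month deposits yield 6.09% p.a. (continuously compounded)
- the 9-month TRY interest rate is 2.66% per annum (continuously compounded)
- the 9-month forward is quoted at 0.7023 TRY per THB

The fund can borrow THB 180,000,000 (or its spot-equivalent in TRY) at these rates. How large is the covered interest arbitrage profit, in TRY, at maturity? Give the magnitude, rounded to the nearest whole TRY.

TRY 4,076,715

T = 9/12 years.
Keep in THB, deliver into the forward: 180,000,000·1.04673416707·0.7023 = TRY 132,321,853.00.
Swap to TRY now, deposit: 180,000,000·0.6984·1.02015033123 = TRY 128,245,138.44.
The quoted forward overvalues THB, so borrow TRY, buy THB at spot, deposit the THB at 6.09%, and sell the proceeds forward at 0.7023.
Arbitrage profit = |132,321,853.00 − 128,245,138.44| = TRY 4,076,715.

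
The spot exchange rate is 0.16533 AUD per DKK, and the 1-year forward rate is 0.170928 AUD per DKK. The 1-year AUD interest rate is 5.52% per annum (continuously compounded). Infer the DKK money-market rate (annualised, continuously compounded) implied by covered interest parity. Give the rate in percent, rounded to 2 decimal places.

2.19%

T = 1 year.
By CIP, F/S equals the AUD-to-DKK growth ratio: 0.170928/0.16533 = 1.0338596.
AUD growth factor: e^(0.0552×1) = 1.0567519.
Hence g_DKK = 1.0221426.
Take logs: ln 1.0221426 / 1 = 0.021901, so 2.19%.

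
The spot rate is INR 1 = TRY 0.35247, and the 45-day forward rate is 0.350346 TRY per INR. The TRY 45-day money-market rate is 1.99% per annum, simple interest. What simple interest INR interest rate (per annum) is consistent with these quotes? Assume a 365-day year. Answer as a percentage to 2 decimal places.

T = 45/365 years.
F/S = 0.350346/0.35247 = 0.9939740 = (growth of TRY) / (growth of INR).
TRY growth factor: 1 + 0.0199×45/365 = 1.0024534.
So the INR growth factor = 1.0085308.
r = (1.0085308 − 1)/(45/365) = 0.069194 → 6.92%.

6.92%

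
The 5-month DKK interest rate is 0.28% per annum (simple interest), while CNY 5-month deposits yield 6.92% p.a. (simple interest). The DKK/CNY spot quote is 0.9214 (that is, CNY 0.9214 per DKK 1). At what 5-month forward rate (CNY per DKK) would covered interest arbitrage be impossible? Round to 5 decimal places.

T = 5/12 years.
CNY accumulates by 1 + 0.0692×5/12 = 1.0288333.
DKK growth factor: 1 + 0.0028×5/12 = 1.0011667.
Forward (CNY per DKK) = 0.9214 × 1.0288333 / 1.0011667 = 0.9468623.

0.94686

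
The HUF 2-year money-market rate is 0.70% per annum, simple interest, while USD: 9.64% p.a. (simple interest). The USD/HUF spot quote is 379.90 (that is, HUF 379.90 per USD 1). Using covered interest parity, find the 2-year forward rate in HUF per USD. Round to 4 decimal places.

T = 2 years.
Growth of 1 HUF over T: 1 + 0.0070×2 = 1.014000.
Growth of 1 USD over T: 1 + 0.0964×2 = 1.192800.
Forward (HUF per USD) = 379.9 × 1.014000 / 1.192800 = 322.953219.

322.9532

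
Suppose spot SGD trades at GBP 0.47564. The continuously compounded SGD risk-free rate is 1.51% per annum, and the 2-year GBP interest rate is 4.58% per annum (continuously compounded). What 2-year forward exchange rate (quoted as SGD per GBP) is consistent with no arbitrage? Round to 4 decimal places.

1.9772

T = 2 years.
GBP accumulates by e^(0.0458×2) = 1.0959264.
SGD accumulates by e^(0.0151×2) = 1.0306606.
CIP: F = S · (grow GBP)/(grow SGD) = 0.47564 × 1.0959264/1.0306606 = 0.5057595 GBP per SGD.
Invert for SGD per GBP: 1 / 0.5057595 = 1.9772.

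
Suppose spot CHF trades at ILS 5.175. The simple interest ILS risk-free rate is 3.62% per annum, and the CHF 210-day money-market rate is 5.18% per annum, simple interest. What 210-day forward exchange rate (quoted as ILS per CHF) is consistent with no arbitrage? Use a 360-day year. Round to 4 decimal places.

T = 210/360 years.
ILS growth factor: 1 + 0.0362×210/360 = 1.0211167.
CHF growth factor: 1 + 0.0518×210/360 = 1.0302167.
So F = 5.175 × 1.0211167 / 1.0302167 = 5.129289 (ILS/CHF).

5.1293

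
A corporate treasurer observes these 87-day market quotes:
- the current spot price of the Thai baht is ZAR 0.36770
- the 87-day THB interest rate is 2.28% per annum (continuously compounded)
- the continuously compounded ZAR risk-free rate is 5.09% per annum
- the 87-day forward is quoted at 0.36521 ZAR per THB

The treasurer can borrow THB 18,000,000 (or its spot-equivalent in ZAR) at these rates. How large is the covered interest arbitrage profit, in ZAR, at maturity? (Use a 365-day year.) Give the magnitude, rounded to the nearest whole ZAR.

ZAR 89,786

T = 87/365 years.
Invest the THB and cover forward: 18,000,000 × 1.005449314 × 0.36521 = ZAR 6,609,602.59.
Convert at spot and invest in ZAR: 18,000,000 × 0.36770 × 1.012206224 = ZAR 6,699,388.11.
The quoted forward undervalues THB, so borrow THB, convert to ZAR at spot, deposit the ZAR at 5.09%, and buy THB forward at 0.36521 to cover the loan.
The gap between the two covered legs is ZAR 89,786.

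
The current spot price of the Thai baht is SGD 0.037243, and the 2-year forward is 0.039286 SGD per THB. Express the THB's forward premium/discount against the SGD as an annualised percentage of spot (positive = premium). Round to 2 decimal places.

T = 2 years.
THB trades forward at +5.48559% vs spot over the period.
Annualise by dividing by T: 0.0548559 / 2 = 0.027428 → 2.74%.

+2.74%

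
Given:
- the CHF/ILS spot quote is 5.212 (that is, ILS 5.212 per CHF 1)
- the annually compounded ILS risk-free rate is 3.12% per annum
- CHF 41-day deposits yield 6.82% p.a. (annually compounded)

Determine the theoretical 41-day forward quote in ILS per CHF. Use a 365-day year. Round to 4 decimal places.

T = 41/365 years.
Growth of 1 ILS over T: (1 + 0.0312)^(41/365) = 1.0034571.
Growth of 1 CHF over T: (1 + 0.0682)^(41/365) = 1.0074384.
Forward (ILS per CHF) = 5.212 × 1.0034571 / 1.0074384 = 5.191403.

5.1914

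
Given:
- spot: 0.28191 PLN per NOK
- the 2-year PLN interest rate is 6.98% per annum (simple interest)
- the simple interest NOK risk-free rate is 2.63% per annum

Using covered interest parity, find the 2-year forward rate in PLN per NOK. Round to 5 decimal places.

T = 2 years.
PLN accumulates by 1 + 0.0698×2 = 1.139600.
Growth of 1 NOK over T: 1 + 0.0263×2 = 1.052600.
Forward (PLN per NOK) = 0.28191 × 1.139600 / 1.052600 = 0.3052106.

0.30521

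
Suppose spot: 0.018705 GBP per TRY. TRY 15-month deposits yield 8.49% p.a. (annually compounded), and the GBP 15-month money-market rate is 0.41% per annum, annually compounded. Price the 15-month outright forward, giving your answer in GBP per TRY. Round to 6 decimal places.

T = 15/12 years.
GBP growth factor: (1 + 0.0041)^(15/12) = 1.0051276.
Growth of 1 TRY over T: (1 + 0.0849)^(15/12) = 1.1072282.
Forward (GBP per TRY) = 0.018705 × 1.0051276 / 1.1072282 = 0.01698016.

0.016980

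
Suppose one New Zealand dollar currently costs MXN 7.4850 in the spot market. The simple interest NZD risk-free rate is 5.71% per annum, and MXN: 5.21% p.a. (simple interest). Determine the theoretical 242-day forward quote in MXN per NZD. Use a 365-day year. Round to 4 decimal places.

T = 242/365 years.
MXN accumulates by 1 + 0.0521×242/365 = 1.034543.
NZD growth factor: 1 + 0.0571×242/365 = 1.0378581.
Forward (MXN per NZD) = 7.485 × 1.034543 / 1.0378581 = 7.461092.

7.4611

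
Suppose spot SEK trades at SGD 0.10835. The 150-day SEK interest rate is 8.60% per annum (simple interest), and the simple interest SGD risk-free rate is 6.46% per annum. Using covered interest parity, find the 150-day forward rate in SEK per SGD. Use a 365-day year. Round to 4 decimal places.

T = 150/365 years.
SGD growth factor: 1 + 0.0646×150/365 = 1.0265479.
Growth of 1 SEK over T: 1 + 0.0860×150/365 = 1.0353425.
Forward (SGD per SEK) = 0.10835 × 1.0265479 / 1.0353425 = 0.1074296.
Invert for SEK per SGD: 1 / 0.1074296 = 9.3084.

9.3084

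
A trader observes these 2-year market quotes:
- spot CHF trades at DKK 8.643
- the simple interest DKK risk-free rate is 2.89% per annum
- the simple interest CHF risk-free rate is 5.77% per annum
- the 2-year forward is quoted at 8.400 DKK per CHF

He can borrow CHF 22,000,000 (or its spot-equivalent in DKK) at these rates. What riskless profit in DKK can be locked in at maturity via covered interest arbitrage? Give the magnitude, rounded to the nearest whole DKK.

T = 2 years.
Invest the CHF and cover forward: 22,000,000 × 1.115400 × 8.400 = DKK 206,125,920.00.
Convert at spot and invest in DKK: 22,000,000 × 8.643 × 1.057800 = DKK 201,136,438.80.
The quoted forward overvalues CHF, so borrow DKK, buy CHF at spot, deposit the CHF at 5.77%, and sell the proceeds forward at 8.400.
Profit = 206,125,920.00 − 201,136,438.80 = DKK 4,989,481.

DKK 4,989,481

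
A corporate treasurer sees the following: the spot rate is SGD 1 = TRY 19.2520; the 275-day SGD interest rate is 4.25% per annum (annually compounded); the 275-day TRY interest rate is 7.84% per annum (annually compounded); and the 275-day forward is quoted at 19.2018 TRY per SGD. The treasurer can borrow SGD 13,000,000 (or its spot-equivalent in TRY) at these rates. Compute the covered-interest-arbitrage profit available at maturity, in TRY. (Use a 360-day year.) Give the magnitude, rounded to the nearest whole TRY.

TRY 7,442,789

T = 275/360 years.
Keep in SGD, deliver into the forward: 13,000,000·1.03230517426·19.2018 = TRY 257,687,527.44.
Swap to TRY now, deposit: 13,000,000·19.2520·1.05935174301 = TRY 265,130,316.83.
The quoted forward undervalues SGD, so borrow SGD, convert to TRY at spot, deposit the TRY at 7.84%, and buy SGD forward at 19.2018 to cover the loan.
The gap between the two covered legs is TRY 7,442,789.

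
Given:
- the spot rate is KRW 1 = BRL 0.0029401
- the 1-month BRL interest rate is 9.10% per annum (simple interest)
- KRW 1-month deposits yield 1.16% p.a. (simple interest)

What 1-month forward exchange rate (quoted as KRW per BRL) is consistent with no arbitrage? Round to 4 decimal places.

T = 1/12 years.
BRL growth factor: 1 + 0.0910×1/12 = 1.007583333.
KRW growth factor: 1 + 0.0116×1/12 = 1.000966667.
So F = 0.0029401 × 1.007583333 / 1.000966667 = 0.00295953487 (BRL/KRW).
Invert for KRW per BRL: 1 / 0.00295953487 = 337.8909.

337.8909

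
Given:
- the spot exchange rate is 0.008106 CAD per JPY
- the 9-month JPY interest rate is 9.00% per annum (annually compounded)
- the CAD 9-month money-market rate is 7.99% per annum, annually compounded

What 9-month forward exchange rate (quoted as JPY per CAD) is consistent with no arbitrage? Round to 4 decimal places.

124.2298

T = 9/12 years.
CAD accumulates by (1 + 0.0799)^(9/12) = 1.059345573.
JPY growth factor: (1 + 0.0900)^(9/12) = 1.066767739.
Forward (CAD per JPY) = 0.008106 × 1.059345573 / 1.066767739 = 0.00804960152.
Quoted the other way: 1/0.00804960152 = 124.2298 JPY per CAD.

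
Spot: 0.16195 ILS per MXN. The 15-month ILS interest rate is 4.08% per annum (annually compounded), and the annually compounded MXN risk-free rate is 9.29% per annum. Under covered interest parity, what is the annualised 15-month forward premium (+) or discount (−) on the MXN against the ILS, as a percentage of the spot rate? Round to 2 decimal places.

T = 15/12 years.
No-arbitrage forward: 0.16195 × 1.0512575 / 1.1174434 = 0.15235774 ILS/MXN.
Annualised premium = (F − S)/S × (1/T) = (0.15235774 − 0.16195)/0.16195 ÷ (15/12) = -4.74%.

-4.74%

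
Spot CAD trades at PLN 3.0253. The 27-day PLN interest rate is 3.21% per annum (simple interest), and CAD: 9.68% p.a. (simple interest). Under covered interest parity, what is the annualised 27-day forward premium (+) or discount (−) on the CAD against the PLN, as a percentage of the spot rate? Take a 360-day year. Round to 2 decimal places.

T = 27/360 years.
F = S · g_PLN/g_CAD = 3.0253 × 1.0024075/1.007260 = 3.0107255.
(F − S)/S ÷ T = (3.0107255 − 3.0253)/3.0253/(27/360) = -0.064234 → -6.42%.

-6.42%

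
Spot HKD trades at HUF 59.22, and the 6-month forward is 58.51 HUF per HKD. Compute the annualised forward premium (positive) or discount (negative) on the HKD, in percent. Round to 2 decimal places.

-2.40%

T = 6/12 years.
(F − S)/S = (58.51 − 59.22)/59.22 = -0.0119892.
×(1/T) gives -2.40% p.a.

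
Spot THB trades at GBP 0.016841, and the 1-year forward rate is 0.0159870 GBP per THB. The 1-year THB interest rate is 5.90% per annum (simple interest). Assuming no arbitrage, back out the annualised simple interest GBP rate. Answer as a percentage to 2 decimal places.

0.53%

T = 1 year.
CIP gives F = S · g_GBP/g_THB, so g_GBP/g_THB = 0.015987/0.016841 = 0.9492904.
The THB side grows by 1 + 0.0590×1 = 1.059000.
So the GBP growth factor = 1.0052985.
r = (1.0052985 − 1)/1 = 0.005299 → 0.53%.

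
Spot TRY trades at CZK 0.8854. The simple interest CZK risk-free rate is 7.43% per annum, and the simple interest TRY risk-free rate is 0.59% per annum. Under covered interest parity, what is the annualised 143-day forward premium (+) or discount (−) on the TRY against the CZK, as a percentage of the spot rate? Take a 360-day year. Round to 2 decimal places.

T = 143/360 years.
No-arbitrage forward: 0.8854 × 1.0295136 / 1.0023436 = 0.9094001 CZK/TRY.
(F − S)/S ÷ T = (0.9094001 − 0.8854)/0.8854/(143/360) = 0.068240 → 6.82%.

+6.82%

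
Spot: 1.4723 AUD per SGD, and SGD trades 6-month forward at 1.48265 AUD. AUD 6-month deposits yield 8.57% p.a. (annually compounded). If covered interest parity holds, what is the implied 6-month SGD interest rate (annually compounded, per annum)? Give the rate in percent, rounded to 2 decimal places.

7.06%

T = 6/12 years.
F/S = 1.48265/1.4723 = 1.0070298 = (growth of AUD) / (growth of SGD).
AUD growth factor: (1 + 0.0857)^(6/12) = 1.0419693.
So the SGD growth factor = 1.0346956.
Annualise: 1.0346956^(12/6) − 1 = 0.070595 = 7.06%.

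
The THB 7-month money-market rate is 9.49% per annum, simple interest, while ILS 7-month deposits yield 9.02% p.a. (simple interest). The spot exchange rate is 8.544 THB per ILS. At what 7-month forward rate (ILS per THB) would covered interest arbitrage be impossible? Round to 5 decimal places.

0.11674

T = 7/12 years.
THB accumulates by 1 + 0.0949×7/12 = 1.0553583.
ILS growth factor: 1 + 0.0902×7/12 = 1.0526167.
CIP: F = S · (grow THB)/(grow ILS) = 8.544 × 1.0553583/1.0526167 = 8.566253 THB per ILS.
Invert for ILS per THB: 1 / 8.566253 = 0.11674.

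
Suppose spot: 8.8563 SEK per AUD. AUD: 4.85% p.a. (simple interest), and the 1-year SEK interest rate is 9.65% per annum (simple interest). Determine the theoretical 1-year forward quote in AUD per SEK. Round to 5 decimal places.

T = 1 year.
Growth of 1 SEK over T: 1 + 0.0965×1 = 1.096500.
AUD accumulates by 1 + 0.0485×1 = 1.048500.
Forward (SEK per AUD) = 8.8563 × 1.096500 / 1.048500 = 9.261739.
Quoted the other way: 1/9.261739 = 0.10797 AUD per SEK.

0.10797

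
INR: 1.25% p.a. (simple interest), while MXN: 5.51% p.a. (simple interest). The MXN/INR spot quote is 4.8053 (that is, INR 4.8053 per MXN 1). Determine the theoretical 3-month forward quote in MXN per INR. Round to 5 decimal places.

0.21031

T = 3/12 years.
Growth of 1 INR over T: 1 + 0.0125×3/12 = 1.003125.
Growth of 1 MXN over T: 1 + 0.0551×3/12 = 1.013775.
CIP: F = S · (grow INR)/(grow MXN) = 4.8053 × 1.003125/1.013775 = 4.754819 INR per MXN.
Quoted the other way: 1/4.754819 = 0.21031 MXN per INR.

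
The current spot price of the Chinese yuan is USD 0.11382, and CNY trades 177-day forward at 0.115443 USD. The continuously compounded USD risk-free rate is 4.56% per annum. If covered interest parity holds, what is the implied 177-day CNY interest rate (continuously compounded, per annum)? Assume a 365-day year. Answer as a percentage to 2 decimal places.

1.64%

T = 177/365 years.
F/S = 0.115443/0.11382 = 1.0142594 = (growth of USD) / (growth of CNY).
USD growth factor: e^(0.0456×177/365) = 1.0223592.
That pins the CNY growth at 1.0079859.
r = ln(1.0079859)/(177/365) = 0.016403 → 1.64%.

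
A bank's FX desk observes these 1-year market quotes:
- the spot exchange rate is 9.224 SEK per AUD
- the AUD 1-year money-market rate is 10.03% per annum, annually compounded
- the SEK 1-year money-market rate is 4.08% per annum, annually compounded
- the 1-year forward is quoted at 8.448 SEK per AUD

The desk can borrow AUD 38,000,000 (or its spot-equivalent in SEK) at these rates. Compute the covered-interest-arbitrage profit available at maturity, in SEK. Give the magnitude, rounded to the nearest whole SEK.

T = 1 year.
Route A — deposit AUD, sell forward: 38,000,000 × 1.100300 × 8.448 = SEK 353,222,707.20.
Route B — convert at spot, deposit SEK: 38,000,000 × 9.224 × 1.040800 = SEK 364,812,889.60.
The quoted forward undervalues AUD, so borrow AUD, convert to SEK at spot, deposit the SEK at 4.08%, and buy AUD forward at 8.448 to cover the loan.
The gap between the two covered legs is SEK 11,590,182.

SEK 11,590,182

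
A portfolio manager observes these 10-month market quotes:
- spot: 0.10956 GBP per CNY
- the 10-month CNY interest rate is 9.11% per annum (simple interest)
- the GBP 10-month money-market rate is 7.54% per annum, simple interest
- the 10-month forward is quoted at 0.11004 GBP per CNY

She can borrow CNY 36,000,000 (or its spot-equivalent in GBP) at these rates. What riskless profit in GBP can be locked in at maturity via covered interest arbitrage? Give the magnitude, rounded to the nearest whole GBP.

GBP 70,195

T = 10/12 years.
Route A — deposit CNY, sell forward: 36,000,000 × 1.075916667 × 0.11004 = GBP 4,262,179.32.
Route B — convert at spot, deposit GBP: 36,000,000 × 0.10956 × 1.062833333 = GBP 4,191,984.72.
The quoted forward overvalues CNY, so borrow GBP, buy CNY at spot, deposit the CNY at 9.11%, and sell the proceeds forward at 0.11004.
The gap between the two covered legs is GBP 70,195.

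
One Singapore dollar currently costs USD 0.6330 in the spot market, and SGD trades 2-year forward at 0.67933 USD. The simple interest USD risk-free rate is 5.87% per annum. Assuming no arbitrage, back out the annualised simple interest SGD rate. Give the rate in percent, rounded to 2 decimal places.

2.06%

T = 2 years.
F/S = 0.67933/0.633 = 1.0731912 = (growth of USD) / (growth of SGD).
The USD side grows by 1 + 0.0587×2 = 1.117400.
Hence g_SGD = 1.0411938.
r = (1.0411938 − 1)/2 = 0.020597 → 2.06%.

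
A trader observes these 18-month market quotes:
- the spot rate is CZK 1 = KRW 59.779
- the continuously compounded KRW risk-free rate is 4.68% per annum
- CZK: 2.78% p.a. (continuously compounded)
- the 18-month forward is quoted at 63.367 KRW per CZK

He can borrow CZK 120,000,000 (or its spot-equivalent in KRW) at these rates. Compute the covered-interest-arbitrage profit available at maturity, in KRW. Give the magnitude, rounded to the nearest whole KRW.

T = 18/12 years.
Invest the CZK and cover forward: 120,000,000 × 1.042581657333 × 63.367 = KRW 7,927,832,625.63.
Convert at spot and invest in KRW: 120,000,000 × 59.779 × 1.072722704342 = KRW 7,695,154,865.14.
The quoted forward overvalues CZK, so borrow KRW, buy CZK at spot, deposit the CZK at 2.78%, and sell the proceeds forward at 63.367.
The gap between the two covered legs is KRW 232,677,760.

KRW 232,677,760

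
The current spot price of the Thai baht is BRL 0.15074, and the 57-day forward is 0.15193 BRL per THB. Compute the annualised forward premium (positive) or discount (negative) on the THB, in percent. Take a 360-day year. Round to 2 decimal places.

T = 57/360 years.
(F − S)/S = (0.15193 − 0.15074)/0.15074 = 0.0078944.
Per annum: 0.0078944 / (57/360) = 0.049859 = 4.99%.

+4.99%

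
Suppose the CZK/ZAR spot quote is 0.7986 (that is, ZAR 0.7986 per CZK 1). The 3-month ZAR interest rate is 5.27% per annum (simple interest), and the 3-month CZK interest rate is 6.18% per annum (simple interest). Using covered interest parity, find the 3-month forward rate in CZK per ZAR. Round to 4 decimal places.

1.2550

T = 3/12 years.
ZAR growth factor: 1 + 0.0527×3/12 = 1.013175.
CZK accumulates by 1 + 0.0618×3/12 = 1.015450.
So F = 0.7986 × 1.013175 / 1.015450 = 0.7968108 (ZAR/CZK).
Invert for CZK per ZAR: 1 / 0.7968108 = 1.2550.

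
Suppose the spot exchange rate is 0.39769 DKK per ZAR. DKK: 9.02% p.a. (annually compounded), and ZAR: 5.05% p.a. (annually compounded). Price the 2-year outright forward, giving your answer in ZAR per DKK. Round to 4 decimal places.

2.3347

T = 2 years.
DKK growth factor: (1 + 0.0902)^2 = 1.188536.
ZAR accumulates by (1 + 0.0505)^2 = 1.1035503.
Forward (DKK per ZAR) = 0.39769 × 1.188536 / 1.1035503 = 0.4283166.
Quoted the other way: 1/0.4283166 = 2.3347 ZAR per DKK.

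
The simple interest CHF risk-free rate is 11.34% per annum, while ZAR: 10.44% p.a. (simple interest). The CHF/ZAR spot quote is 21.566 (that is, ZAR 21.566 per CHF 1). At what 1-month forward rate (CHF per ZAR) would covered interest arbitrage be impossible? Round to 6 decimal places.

T = 1/12 years.
ZAR accumulates by 1 + 0.1044×1/12 = 1.008700.
CHF accumulates by 1 + 0.1134×1/12 = 1.009450.
Forward (ZAR per CHF) = 21.566 × 1.008700 / 1.009450 = 21.54998.
Invert for CHF per ZAR: 1 / 21.54998 = 0.046404.

0.046404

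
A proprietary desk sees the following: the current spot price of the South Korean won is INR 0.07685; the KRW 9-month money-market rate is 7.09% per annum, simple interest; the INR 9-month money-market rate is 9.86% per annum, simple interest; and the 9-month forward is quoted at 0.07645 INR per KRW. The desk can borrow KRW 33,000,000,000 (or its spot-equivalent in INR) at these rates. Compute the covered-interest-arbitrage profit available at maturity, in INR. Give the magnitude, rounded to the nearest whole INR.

T = 9/12 years.
Invest the KRW and cover forward: 33,000,000,000 × 1.053175 × 0.07645 = INR 2,657,002,548.75.
Convert at spot and invest in INR: 33,000,000,000 × 0.07685 × 1.073950 = INR 2,723,590,897.50.
The quoted forward undervalues KRW, so borrow KRW, convert to INR at spot, deposit the INR at 9.86%, and buy KRW forward at 0.07645 to cover the loan.
Profit = 2,723,590,897.50 − 2,657,002,548.75 = INR 66,588,349.

INR 66,588,349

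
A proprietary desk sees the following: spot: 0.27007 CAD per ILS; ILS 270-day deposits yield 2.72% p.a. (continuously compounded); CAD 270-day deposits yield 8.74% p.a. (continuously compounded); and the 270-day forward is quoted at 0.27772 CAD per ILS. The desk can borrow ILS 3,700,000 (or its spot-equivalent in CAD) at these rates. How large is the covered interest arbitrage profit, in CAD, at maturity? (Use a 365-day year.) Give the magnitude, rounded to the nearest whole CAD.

CAD 17,549

T = 270/365 years.
Keep in ILS, deliver into the forward: 3,700,000·1.020324331·0.27772 = CAD 1,048,448.55.
Swap to CAD now, deposit: 3,700,000·0.27007·1.066787776 = CAD 1,065,997.29.
The quoted forward undervalues ILS, so borrow ILS, convert to CAD at spot, deposit the CAD at 8.74%, and buy ILS forward at 0.27772 to cover the loan.
Arbitrage profit = |1,048,448.55 − 1,065,997.29| = CAD 17,549.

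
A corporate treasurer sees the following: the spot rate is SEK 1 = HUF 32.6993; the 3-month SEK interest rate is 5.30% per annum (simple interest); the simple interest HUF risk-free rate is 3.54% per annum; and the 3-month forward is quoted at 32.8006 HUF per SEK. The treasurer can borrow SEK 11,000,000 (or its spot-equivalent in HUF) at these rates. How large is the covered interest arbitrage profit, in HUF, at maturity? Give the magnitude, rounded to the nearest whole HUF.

HUF 2,711,711

T = 3/12 years.
Invest the SEK and cover forward: 11,000,000 × 1.013250 × 32.8006 = HUF 365,587,287.45.
Convert at spot and invest in HUF: 11,000,000 × 32.6993 × 1.008850 = HUF 362,875,576.86.
The quoted forward overvalues SEK, so borrow HUF, buy SEK at spot, deposit the SEK at 5.30%, and sell the proceeds forward at 32.8006.
The gap between the two covered legs is HUF 2,711,711.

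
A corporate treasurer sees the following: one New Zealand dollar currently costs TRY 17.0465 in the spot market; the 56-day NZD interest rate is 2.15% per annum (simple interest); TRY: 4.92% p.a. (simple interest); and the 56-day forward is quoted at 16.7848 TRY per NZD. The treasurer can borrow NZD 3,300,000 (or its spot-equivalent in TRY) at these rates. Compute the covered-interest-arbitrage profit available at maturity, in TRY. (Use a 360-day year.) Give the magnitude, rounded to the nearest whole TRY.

T = 56/360 years.
Invest the NZD and cover forward: 3,300,000 × 1.0033444444 × 16.7848 = TRY 55,575,088.24.
Convert at spot and invest in TRY: 3,300,000 × 17.0465 × 1.0076533333 = TRY 56,683,976.40.
The quoted forward undervalues NZD, so borrow NZD, convert to TRY at spot, deposit the TRY at 4.92%, and buy NZD forward at 16.7848 to cover the loan.
The gap between the two covered legs is TRY 1,108,888.

TRY 1,108,888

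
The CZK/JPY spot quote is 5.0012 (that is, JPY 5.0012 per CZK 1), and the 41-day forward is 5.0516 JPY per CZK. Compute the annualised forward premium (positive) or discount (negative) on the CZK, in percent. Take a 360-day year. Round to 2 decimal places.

T = 41/360 years.
CZK trades forward at +1.00776% vs spot over the period.
×(1/T) gives 8.85% p.a.

+8.85%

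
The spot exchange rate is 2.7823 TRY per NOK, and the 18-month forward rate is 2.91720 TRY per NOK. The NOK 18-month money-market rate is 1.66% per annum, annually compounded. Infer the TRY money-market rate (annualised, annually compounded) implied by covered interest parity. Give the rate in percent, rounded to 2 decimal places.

T = 18/12 years.
By CIP, F/S equals the TRY-to-NOK growth ratio: 2.9172/2.7823 = 1.0484851.
The NOK side grows by (1 + 0.0166)^(18/12) = 1.0250031.
So the TRY growth factor = 1.0747005.
r = 1.0747005^(12/18) − 1 = 0.049200 → 4.92%.

4.92%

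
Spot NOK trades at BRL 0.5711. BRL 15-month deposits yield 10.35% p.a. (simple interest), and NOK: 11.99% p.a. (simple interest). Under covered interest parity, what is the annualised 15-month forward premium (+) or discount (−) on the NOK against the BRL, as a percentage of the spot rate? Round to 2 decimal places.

-1.43%

T = 15/12 years.
F = S · g_BRL/g_NOK = 0.5711 × 1.129375/1.149875 = 0.5609184.
Annualised premium = (F − S)/S × (1/T) = (0.5609184 − 0.5711)/0.5711 ÷ (15/12) = -1.43%.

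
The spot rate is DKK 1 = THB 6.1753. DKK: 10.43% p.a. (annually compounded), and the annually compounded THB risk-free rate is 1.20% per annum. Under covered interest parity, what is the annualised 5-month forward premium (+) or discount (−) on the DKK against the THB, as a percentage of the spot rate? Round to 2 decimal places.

T = 5/12 years.
No-arbitrage forward: 6.1753 × 1.0049826 / 1.0422045 = 5.9547517 THB/DKK.
(F − S)/S ÷ T = (5.9547517 − 6.1753)/6.1753/(5/12) = -0.085715 → -8.57%.

-8.57%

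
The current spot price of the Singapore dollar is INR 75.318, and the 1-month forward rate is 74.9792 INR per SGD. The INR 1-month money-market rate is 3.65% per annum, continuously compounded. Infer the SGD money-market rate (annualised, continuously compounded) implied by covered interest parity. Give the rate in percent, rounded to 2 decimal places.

9.06%

T = 1/12 years.
F/S = 74.9792/75.318 = 0.9955017 = (growth of INR) / (growth of SGD).
The INR side grows by e^(0.0365×1/12) = 1.0030463.
Hence g_SGD = 1.0075787.
Take logs: ln 1.0075787 / (1/12) = 0.090602, so 9.06%.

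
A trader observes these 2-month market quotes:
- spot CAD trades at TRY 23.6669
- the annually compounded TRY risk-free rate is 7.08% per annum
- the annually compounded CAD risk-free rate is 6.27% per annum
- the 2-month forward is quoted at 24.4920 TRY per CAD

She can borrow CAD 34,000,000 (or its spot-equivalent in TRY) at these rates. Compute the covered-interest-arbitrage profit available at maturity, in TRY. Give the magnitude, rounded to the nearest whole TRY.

TRY 27,309,814

T = 2/12 years.
Keep in CAD, deliver into the forward: 34,000,000·1.01018701111·24.4920 = TRY 841,211,009.39.
Swap to TRY now, deposit: 34,000,000·23.6669·1.0114662446 = TRY 813,901,195.79.
The quoted forward overvalues CAD, so borrow TRY, buy CAD at spot, deposit the CAD at 6.27%, and sell the proceeds forward at 24.4920.
Profit = 841,211,009.39 − 813,901,195.79 = TRY 27,309,814.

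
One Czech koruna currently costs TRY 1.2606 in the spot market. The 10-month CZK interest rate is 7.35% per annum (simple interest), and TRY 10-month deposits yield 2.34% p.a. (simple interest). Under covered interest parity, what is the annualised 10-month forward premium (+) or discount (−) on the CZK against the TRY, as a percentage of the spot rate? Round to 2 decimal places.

-4.72%

T = 10/12 years.
F = S · g_TRY/g_CZK = 1.2606 × 1.019500/1.061250 = 1.2110075.
(F − S)/S ÷ T = (1.2110075 − 1.2606)/1.2606/(10/12) = -0.047208 → -4.72%.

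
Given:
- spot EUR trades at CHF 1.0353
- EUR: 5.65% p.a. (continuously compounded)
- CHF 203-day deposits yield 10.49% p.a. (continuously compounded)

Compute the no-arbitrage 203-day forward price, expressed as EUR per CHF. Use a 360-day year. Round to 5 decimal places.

0.93990

T = 203/360 years.
CHF accumulates by e^(0.1049×203/360) = 1.0609364.
EUR growth factor: e^(0.0565×203/360) = 1.0323727.
CIP: F = S · (grow CHF)/(grow EUR) = 1.0353 × 1.0609364/1.0323727 = 1.063945 CHF per EUR.
Invert for EUR per CHF: 1 / 1.063945 = 0.93990.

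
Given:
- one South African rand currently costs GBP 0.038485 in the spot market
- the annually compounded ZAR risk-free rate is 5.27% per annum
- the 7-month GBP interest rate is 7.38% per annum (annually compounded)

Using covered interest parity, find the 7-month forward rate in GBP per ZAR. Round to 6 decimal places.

0.038933

T = 7/12 years.
GBP growth factor: (1 + 0.0738)^(7/12) = 1.0424102.
Growth of 1 ZAR over T: (1 + 0.0527)^(7/12) = 1.0304123.
So F = 0.038485 × 1.0424102 / 1.0304123 = 0.03893311 (GBP/ZAR).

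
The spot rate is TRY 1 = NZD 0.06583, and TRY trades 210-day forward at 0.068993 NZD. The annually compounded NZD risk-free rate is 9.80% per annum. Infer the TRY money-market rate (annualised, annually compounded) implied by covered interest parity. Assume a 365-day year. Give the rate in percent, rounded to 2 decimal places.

T = 210/365 years.
By CIP, F/S equals the NZD-to-TRY growth ratio: 0.068993/0.06583 = 1.0480480.
The NZD side grows by (1 + 0.0980)^(210/365) = 1.0552619.
That pins the TRY growth at 1.0068832.
r = 1.0068832^(365/210) − 1 = 0.011994 → 1.20%.

1.20%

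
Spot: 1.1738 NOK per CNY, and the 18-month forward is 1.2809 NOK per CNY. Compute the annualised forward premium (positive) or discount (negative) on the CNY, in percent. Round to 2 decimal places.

+6.08%

T = 18/12 years.
Period premium: (1.2809 − 1.1738)/1.1738 = 0.0912421.
Per annum: 0.0912421 / (18/12) = 0.060828 = 6.08%.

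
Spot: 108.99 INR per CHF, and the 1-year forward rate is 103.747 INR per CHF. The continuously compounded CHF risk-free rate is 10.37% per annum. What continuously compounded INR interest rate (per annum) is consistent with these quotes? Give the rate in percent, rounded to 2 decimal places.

5.44%

T = 1 year.
By CIP, F/S equals the INR-to-CHF growth ratio: 103.747/108.99 = 0.9518947.
The CHF side grows by e^(0.1037×1) = 1.1092676.
Hence g_INR = 1.0559059.
Take logs: ln 1.0559059 / 1 = 0.054399, so 5.44%.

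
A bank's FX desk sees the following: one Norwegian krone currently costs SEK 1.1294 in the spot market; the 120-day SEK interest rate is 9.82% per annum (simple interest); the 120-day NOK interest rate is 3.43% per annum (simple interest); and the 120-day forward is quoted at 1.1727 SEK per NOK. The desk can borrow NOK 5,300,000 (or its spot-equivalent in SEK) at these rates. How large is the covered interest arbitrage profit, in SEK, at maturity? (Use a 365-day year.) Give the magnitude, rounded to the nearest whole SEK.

SEK 106,326

T = 120/365 years.
Invest the NOK and cover forward: 5,300,000 × 1.011276712 × 1.1727 = SEK 6,285,398.26.
Convert at spot and invest in SEK: 5,300,000 × 1.1294 × 1.032284932 = SEK 6,179,071.79.
The quoted forward overvalues NOK, so borrow SEK, buy NOK at spot, deposit the NOK at 3.43%, and sell the proceeds forward at 1.1727.
The gap between the two covered legs is SEK 106,326.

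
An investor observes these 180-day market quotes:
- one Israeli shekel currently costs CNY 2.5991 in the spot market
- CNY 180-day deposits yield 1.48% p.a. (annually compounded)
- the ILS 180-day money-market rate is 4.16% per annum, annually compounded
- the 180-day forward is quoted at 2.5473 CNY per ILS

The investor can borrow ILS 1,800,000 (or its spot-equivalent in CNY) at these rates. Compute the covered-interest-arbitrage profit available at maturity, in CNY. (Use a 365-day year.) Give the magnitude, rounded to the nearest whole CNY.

T = 180/365 years.
Route A — deposit ILS, sell forward: 1,800,000 × 1.020303194 × 2.5473 = CNY 4,678,232.99.
Route B — convert at spot, deposit CNY: 1,800,000 × 2.5991 × 1.007271457 = CNY 4,712,398.64.
The quoted forward undervalues ILS, so borrow ILS, convert to CNY at spot, deposit the CNY at 1.48%, and buy ILS forward at 2.5473 to cover the loan.
Arbitrage profit = |4,678,232.99 − 4,712,398.64| = CNY 34,166.

CNY 34,166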